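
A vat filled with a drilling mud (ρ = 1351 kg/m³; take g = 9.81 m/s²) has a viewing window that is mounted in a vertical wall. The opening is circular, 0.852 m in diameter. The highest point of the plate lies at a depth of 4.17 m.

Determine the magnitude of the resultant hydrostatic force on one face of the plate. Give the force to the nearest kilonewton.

γ = ρg = 1351 × 9.81 / 1000 = 13.25331 kN/m³.
The centroid is at the centre, 0.426 m below the top of the plate, so the centroid depth is h_c = 4.17 + 0.426 = 4.596 m.
A = π(0.426)² = 0.570124 m².
Resultant F = γ·h_c·A = 13.25331 × 4.596 × 0.570124 = 34.7275 kN.

F ≈ 35 kN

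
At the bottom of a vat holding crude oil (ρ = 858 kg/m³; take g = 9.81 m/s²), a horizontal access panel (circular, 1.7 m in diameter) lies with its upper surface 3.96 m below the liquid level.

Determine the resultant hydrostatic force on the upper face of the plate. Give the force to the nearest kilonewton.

F ≈ 76 kN

γ = ρg = 858 × 9.81 / 1000 = 8.41698 kN/m³.
The plate is horizontal, so pressure is uniform at p = γ·h = 8.41698 × 3.96 = 33.3312 kN/m².
A = π(0.85)² = 2.2698 m².
F = p·A = 33.3312 × 2.2698 = 75.6552 kN.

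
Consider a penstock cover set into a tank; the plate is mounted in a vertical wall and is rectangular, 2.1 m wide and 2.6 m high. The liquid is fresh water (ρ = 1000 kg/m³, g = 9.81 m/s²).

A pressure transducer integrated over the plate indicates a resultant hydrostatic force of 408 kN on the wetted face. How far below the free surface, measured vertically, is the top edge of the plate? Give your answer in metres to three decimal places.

d_top ≈ 6.317 m

γ = ρg = 1000 × 9.81 = 9810 N/m³ = 9.81 kN/m³.
A = 2.1 × 2.6 = 5.46 m².
From F = γ·h_c·A, the centroid depth is h_c = 408/(9.81 × 5.46) = 7.61726 m.
The centroid lies 2.6/2 = 1.3 m below the top edge, so the top edge sits at h_top = 7.61726 − 1.3 = 6.31726 m below the surface.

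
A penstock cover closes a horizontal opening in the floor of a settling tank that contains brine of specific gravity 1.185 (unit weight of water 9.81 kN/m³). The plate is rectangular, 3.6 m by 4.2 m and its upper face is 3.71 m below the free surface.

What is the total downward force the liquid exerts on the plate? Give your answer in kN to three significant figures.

F ≈ 652 kN

γ = 1.185 × 9.81 = 11.62485 kN/m³.
The plate is horizontal, so pressure is uniform at p = γ·h = 11.62485 × 3.71 = 43.1282 kN/m².
A = 3.6 × 4.2 = 15.12 m².
F = p·A = 43.1282 × 15.12 = 652.098 kN.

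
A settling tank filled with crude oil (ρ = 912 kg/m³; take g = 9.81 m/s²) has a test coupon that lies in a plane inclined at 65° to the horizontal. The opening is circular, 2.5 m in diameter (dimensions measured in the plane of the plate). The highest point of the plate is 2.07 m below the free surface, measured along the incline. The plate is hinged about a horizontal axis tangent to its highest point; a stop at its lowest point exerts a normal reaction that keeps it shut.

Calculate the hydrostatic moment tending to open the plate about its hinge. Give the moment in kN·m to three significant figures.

γ = ρg = 912 × 9.81 / 1000 = 8.94672 kN/m³.
Let θ = 65° be the plate's angle to the horizontal; measure y along the incline from where the plane meets the free surface. Vertical depth h = y·sinθ with sinθ = 0.906308.
The centroid is at the centre, 1.25 m below the top of the plate, so y_c = 2.07 + 1.25 = 3.32 m and h_c = 3.32 × 0.906308 = 3.00894 m.
A = π(1.25)² = 4.90874 m².
Resultant F = γ·h_c·A = 8.94672 × 3.00894 × 4.90874 = 132.144 kN.
I_c = πr⁴/4 = π × 1.25⁴/4 = 1.91748 m⁴.
Centre of pressure: y_p = y_c + I_c/(y_c·A) = 3.32 + 1.91748/(3.32 × 4.90874) = 3.32 + 0.117658 = 3.43766 m along the plane.
The resultant acts 1.25 + 0.117658 = 1.36766 m (along the plate) below the hinge at the top edge, so the moment about the hinge is M = F × 1.36766 = 132.144 × 1.36766 = 180.728 kN·m.

M ≈ 181 kN·m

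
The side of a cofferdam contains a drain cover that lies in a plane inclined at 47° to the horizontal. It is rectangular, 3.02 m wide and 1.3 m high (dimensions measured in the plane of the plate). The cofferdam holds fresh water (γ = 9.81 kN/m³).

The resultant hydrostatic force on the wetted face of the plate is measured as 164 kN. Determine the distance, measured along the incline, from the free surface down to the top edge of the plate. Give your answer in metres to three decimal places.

γ = 9.81 kN/m³.
A = 3.02 × 1.3 = 3.926 m².
From F = γ·h_c·A, the centroid depth is h_c = 164/(9.81 × 3.926) = 4.25819 m.
Let θ = 47° be the plate's angle to the horizontal; measure y along the incline from where the plane meets the free surface. Vertical depth h = y·sinθ with sinθ = 0.731354.
Along the incline, y_c = h_c/sinθ = 4.25819/0.731354 = 5.82234 m.
The centroid lies 1.3/2 = 0.65 m below the top edge, so the top edge sits at y_top = 5.82234 − 0.65 = 5.17234 m along the incline.

y_top ≈ 5.172 m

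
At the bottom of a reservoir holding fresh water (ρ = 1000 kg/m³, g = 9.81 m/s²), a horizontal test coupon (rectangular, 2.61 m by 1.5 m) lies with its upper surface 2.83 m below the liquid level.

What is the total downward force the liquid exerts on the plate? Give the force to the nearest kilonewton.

γ = ρg = 1000 × 9.81 = 9810 N/m³ = 9.81 kN/m³.
The plate is horizontal, so pressure is uniform at p = γ·h = 9.81 × 2.83 = 27.7623 kN/m².
A = 2.61 × 1.5 = 3.915 m².
F = p·A = 27.7623 × 3.915 = 108.689 kN.

F ≈ 109 kN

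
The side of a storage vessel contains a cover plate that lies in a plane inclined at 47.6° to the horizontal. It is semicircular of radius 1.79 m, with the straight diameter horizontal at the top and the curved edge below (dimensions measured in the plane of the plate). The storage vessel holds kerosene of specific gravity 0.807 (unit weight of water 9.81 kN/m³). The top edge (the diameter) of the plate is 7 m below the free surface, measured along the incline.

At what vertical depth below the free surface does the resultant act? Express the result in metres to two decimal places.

γ = 0.807 × 9.81 = 7.91667 kN/m³.
Let θ = 47.6° be the plate's angle to the horizontal; measure y along the incline from where the plane meets the free surface. Vertical depth h = y·sinθ with sinθ = 0.738455.
The centroid of a semicircle lies 4r/(3π) = 0.7597 m from the diameter, here below the top edge, so y_c = 7 + 0.7597 = 7.7597 m and h_c = 7.7597 × 0.738455 = 5.73019 m.
A = πr²/2 = π × 1.79²/2 = 5.03299 m².
Resultant F = γ·h_c·A = 7.91667 × 5.73019 × 5.03299 = 228.317 kN.
I_c = (π/8 − 8/(9π))·r⁴ = 0.109757 × 1.79⁴ = 1.12679 m⁴.
Centre of pressure: y_p = y_c + I_c/(y_c·A) = 7.7597 + 1.12679/(7.7597 × 5.03299) = 7.7597 + 0.0288517 = 7.78855 m along the plane.
Vertically, h_p = y_p·sinθ = 7.78855 × 0.738455 = 5.75149 m.

h_p = 5.75 m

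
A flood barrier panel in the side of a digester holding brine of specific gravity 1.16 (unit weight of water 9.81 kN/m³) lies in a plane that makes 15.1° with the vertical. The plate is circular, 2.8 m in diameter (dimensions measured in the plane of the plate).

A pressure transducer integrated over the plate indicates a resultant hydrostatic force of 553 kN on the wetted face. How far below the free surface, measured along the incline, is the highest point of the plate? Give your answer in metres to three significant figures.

γ = 1.16 × 9.81 = 11.3796 kN/m³.
A = π(1.4)² = 6.15752 m².
From F = γ·h_c·A, the centroid depth is h_c = 553/(11.3796 × 6.15752) = 7.89209 m.
The plate makes 15.1° with the vertical, i.e. θ = 90° − 15.1° = 74.9° to the horizontal. Measuring y along the incline from the free-surface line, vertical depth h = y·sinθ with sinθ = 0.965473.
Along the incline, y_c = h_c/sinθ = 7.89209/0.965473 = 8.17432 m.
The centroid is at the centre, 1.4 m below the top of the plate, so the highest point sits at y_top = 8.17432 − 1.4 = 6.77432 m along the incline.

y_top ≈ 6.77 m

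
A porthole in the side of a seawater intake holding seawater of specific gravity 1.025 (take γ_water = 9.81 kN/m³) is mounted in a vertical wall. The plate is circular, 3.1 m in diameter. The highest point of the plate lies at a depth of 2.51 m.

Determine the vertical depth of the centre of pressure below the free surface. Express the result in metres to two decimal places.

γ = 1.025 × 9.81 = 10.05525 kN/m³.
The centroid is at the centre, 1.55 m below the top of the plate, so the centroid depth is h_c = 2.51 + 1.55 = 4.06 m.
A = π(1.55)² = 7.54768 m².
Resultant F = γ·h_c·A = 10.05525 × 4.06 × 7.54768 = 308.129 kN.
I_c = πr⁴/4 = π × 1.55⁴/4 = 4.53332 m⁴.
Centre of pressure: y_p = y_c + I_c/(y_c·A) = 4.06 + 4.53332/(4.06 × 7.54768) = 4.06 + 0.147937 = 4.20794 m along the plane.

h_p = 4.21 m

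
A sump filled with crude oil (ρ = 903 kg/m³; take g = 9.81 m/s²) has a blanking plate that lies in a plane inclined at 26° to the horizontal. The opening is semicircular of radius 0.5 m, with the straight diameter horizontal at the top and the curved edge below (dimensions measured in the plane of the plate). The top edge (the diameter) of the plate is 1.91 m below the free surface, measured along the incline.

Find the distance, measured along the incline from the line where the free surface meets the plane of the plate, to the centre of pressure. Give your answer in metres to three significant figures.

y_p = 2.13 m

γ = ρg = 903 × 9.81 / 1000 = 8.85843 kN/m³.
Let θ = 26° be the plate's angle to the horizontal; measure y along the incline from where the plane meets the free surface. Vertical depth h = y·sinθ with sinθ = 0.438371.
The centroid of a semicircle lies 4r/(3π) = 0.212207 m from the diameter, here below the top edge, so y_c = 1.91 + 0.212207 = 2.12221 m and h_c = 2.12221 × 0.438371 = 0.930315 m.
A = πr²/2 = π × 0.5²/2 = 0.392699 m².
Resultant F = γ·h_c·A = 8.85843 × 0.930315 × 0.392699 = 3.23628 kN.
I_c = (π/8 − 8/(9π))·r⁴ = 0.109757 × 0.5⁴ = 0.00685981 m⁴.
Centre of pressure: y_p = y_c + I_c/(y_c·A) = 2.12221 + 0.00685981/(2.12221 × 0.392699) = 2.12221 + 0.00823121 = 2.13044 m along the plane.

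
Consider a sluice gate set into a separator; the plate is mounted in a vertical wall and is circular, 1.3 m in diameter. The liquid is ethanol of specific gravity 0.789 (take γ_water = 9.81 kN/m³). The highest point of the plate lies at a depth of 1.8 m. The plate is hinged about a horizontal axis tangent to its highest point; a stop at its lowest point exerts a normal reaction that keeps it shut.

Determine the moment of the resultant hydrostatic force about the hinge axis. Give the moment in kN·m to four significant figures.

M ≈ 17.45 kN·m

γ = 0.789 × 9.81 = 7.74009 kN/m³.
The centroid is at the centre, 0.65 m below the top of the plate, so the centroid depth is h_c = 1.8 + 0.65 = 2.45 m.
A = π(0.65)² = 1.32732 m².
Resultant F = γ·h_c·A = 7.74009 × 2.45 × 1.32732 = 25.1703 kN.
I_c = πr⁴/4 = π × 0.65⁴/4 = 0.140198 m⁴.
Centre of pressure: y_p = y_c + I_c/(y_c·A) = 2.45 + 0.140198/(2.45 × 1.32732) = 2.45 + 0.0431122 = 2.49311 m along the plane.
The resultant acts 0.65 + 0.0431122 = 0.693112 m (along the plate) below the hinge at the top edge, so the moment about the hinge is M = F × 0.693112 = 25.1703 × 0.693112 = 17.4458 kN·m.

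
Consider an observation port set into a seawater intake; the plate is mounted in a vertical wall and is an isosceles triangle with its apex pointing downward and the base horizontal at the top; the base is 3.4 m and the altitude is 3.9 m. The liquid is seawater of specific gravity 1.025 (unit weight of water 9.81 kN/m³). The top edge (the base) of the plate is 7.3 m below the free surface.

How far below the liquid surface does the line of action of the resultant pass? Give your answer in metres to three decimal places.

γ = 1.025 × 9.81 = 10.05525 kN/m³.
With the apex down, the centroid sits h/3 = 3.9/3 = 1.3 m below the base (the top edge), so the centroid depth is h_c = 7.3 + 1.3 = 8.6 m.
A = ½ × 3.4 × 3.9 = 6.63 m².
Resultant F = γ·h_c·A = 10.05525 × 8.6 × 6.63 = 573.33 kN.
I_c = b·h³/36 = 3.4 × 3.9³/36 = 5.60235 m⁴.
Centre of pressure: y_p = y_c + I_c/(y_c·A) = 8.6 + 5.60235/(8.6 × 6.63) = 8.6 + 0.0982558 = 8.69826 m along the plane.

h_p = 8.698 m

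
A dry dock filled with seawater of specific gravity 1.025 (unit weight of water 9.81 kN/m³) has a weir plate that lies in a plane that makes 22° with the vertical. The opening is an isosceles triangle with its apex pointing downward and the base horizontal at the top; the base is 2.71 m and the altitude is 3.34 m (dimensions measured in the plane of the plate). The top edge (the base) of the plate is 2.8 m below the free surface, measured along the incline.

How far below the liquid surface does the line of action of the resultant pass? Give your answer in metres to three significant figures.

h_p = 3.78 m

γ = 1.025 × 9.81 = 10.05525 kN/m³.
The plate makes 22° with the vertical, i.e. θ = 90° − 22° = 68° to the horizontal. Measuring y along the incline from the free-surface line, vertical depth h = y·sinθ with sinθ = 0.927184.
With the apex down, the centroid sits h/3 = 3.34/3 = 1.11333 m below the base (the top edge), so y_c = 2.8 + 1.11333 = 3.91333 m and h_c = 3.91333 × 0.927184 = 3.62838 m.
A = ½ × 2.71 × 3.34 = 4.5257 m².
Resultant F = γ·h_c·A = 10.05525 × 3.62838 × 4.5257 = 165.117 kN.
I_c = b·h³/36 = 2.71 × 3.34³/36 = 2.80483 m⁴.
Centre of pressure: y_p = y_c + I_c/(y_c·A) = 3.91333 + 2.80483/(3.91333 × 4.5257) = 3.91333 + 0.158371 = 4.0717 m along the plane.
Vertically, h_p = y_p·sinθ = 4.0717 × 0.927184 = 3.77522 m.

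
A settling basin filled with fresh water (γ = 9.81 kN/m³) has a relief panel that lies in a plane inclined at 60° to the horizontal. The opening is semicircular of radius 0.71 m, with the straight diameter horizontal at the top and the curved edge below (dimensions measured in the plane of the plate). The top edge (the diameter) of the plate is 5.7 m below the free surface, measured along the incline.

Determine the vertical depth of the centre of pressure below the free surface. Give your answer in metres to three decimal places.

h_p = 5.202 m

γ = 9.81 kN/m³.
Let θ = 60° be the plate's angle to the horizontal; measure y along the incline from where the plane meets the free surface. Vertical depth h = y·sinθ with sinθ = 0.866025.
The centroid of a semicircle lies 4r/(3π) = 0.301333 m from the diameter, here below the top edge, so y_c = 5.7 + 0.301333 = 6.00133 m and h_c = 6.00133 × 0.866025 = 5.1973 m.
A = πr²/2 = π × 0.71²/2 = 0.791838 m².
Resultant F = γ·h_c·A = 9.81 × 5.1973 × 0.791838 = 40.3723 kN.
I_c = (π/8 − 8/(9π))·r⁴ = 0.109757 × 0.71⁴ = 0.0278911 m⁴.
Centre of pressure: y_p = y_c + I_c/(y_c·A) = 6.00133 + 0.0278911/(6.00133 × 0.791838) = 6.00133 + 0.00586924 = 6.0072 m along the plane.
Vertically, h_p = y_p·sinθ = 6.0072 × 0.866025 = 5.20239 m.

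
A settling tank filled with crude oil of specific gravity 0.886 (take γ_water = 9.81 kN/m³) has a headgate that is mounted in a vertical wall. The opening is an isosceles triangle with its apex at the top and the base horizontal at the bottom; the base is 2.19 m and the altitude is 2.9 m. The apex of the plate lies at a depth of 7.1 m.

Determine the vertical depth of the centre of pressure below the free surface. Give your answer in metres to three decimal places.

h_p = 9.085 m

γ = 0.886 × 9.81 = 8.69166 kN/m³.
With the apex up, the centroid sits 2h/3 = 2 × 2.9/3 = 1.93333 m below the apex, so the centroid depth is h_c = 7.1 + 1.93333 = 9.03333 m.
A = ½ × 2.19 × 2.9 = 3.1755 m².
Resultant F = γ·h_c·A = 8.69166 × 9.03333 × 3.1755 = 249.323 kN.
I_c = b·h³/36 = 2.19 × 2.9³/36 = 1.48366 m⁴.
Centre of pressure: y_p = y_c + I_c/(y_c·A) = 9.03333 + 1.48366/(9.03333 × 3.1755) = 9.03333 + 0.0517219 = 9.08505 m along the plane.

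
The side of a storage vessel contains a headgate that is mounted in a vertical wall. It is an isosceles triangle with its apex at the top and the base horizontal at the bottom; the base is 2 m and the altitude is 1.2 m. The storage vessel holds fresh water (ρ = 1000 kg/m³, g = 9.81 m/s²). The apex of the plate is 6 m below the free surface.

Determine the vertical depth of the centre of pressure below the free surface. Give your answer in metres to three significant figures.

γ = ρg = 1000 × 9.81 = 9810 N/m³ = 9.81 kN/m³.
With the apex up, the centroid sits 2h/3 = 2 × 1.2/3 = 0.8 m below the apex, so the centroid depth is h_c = 6 + 0.8 = 6.8 m.
A = ½ × 2 × 1.2 = 1.2 m².
Resultant F = γ·h_c·A = 9.81 × 6.8 × 1.2 = 80.0496 kN.
I_c = b·h³/36 = 2 × 1.2³/36 = 0.096 m⁴.
Centre of pressure: y_p = y_c + I_c/(y_c·A) = 6.8 + 0.096/(6.8 × 1.2) = 6.8 + 0.0117647 = 6.81176 m along the plane.

h_p = 6.81 m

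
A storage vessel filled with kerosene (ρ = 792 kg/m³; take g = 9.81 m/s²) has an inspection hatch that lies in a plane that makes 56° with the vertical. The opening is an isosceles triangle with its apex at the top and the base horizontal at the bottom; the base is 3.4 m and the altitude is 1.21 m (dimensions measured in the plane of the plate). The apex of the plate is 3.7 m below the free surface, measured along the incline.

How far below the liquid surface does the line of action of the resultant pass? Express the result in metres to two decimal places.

γ = ρg = 792 × 9.81 / 1000 = 7.76952 kN/m³.
The plate makes 56° with the vertical, i.e. θ = 90° − 56° = 34° to the horizontal. Measuring y along the incline from the free-surface line, vertical depth h = y·sinθ with sinθ = 0.559193.
With the apex up, the centroid sits 2h/3 = 2 × 1.21/3 = 0.806667 m below the apex, so y_c = 3.7 + 0.806667 = 4.50667 m and h_c = 4.50667 × 0.559193 = 2.5201 m.
A = ½ × 3.4 × 1.21 = 2.057 m².
Resultant F = γ·h_c·A = 7.76952 × 2.5201 × 2.057 = 40.276 kN.
I_c = b·h³/36 = 3.4 × 1.21³/36 = 0.167314 m⁴.
Centre of pressure: y_p = y_c + I_c/(y_c·A) = 4.50667 + 0.167314/(4.50667 × 2.057) = 4.50667 + 0.0180485 = 4.52472 m along the plane.
Vertically, h_p = y_p·sinθ = 4.52472 × 0.559193 = 2.53019 m.

h_p = 2.53 m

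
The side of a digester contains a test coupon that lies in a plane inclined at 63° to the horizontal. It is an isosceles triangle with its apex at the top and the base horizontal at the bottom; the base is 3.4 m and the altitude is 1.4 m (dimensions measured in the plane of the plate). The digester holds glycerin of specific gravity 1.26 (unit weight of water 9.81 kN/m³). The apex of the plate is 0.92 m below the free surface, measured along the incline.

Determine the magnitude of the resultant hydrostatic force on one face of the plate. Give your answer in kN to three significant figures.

γ = 1.26 × 9.81 = 12.3606 kN/m³.
Let θ = 63° be the plate's angle to the horizontal; measure y along the incline from where the plane meets the free surface. Vertical depth h = y·sinθ with sinθ = 0.891007.
With the apex up, the centroid sits 2h/3 = 2 × 1.4/3 = 0.933333 m below the apex, so y_c = 0.92 + 0.933333 = 1.85333 m and h_c = 1.85333 × 0.891007 = 1.65133 m.
A = ½ × 3.4 × 1.4 = 2.38 m².
Resultant F = γ·h_c·A = 12.3606 × 1.65133 × 2.38 = 48.5792 kN.

F ≈ 48.6 kN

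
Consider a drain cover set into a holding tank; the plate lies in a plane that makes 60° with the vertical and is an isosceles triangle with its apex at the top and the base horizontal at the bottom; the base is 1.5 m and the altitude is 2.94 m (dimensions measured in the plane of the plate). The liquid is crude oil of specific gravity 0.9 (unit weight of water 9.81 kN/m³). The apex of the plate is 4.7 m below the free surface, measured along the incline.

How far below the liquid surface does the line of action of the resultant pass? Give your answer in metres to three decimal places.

h_p = 3.366 m

γ = 0.9 × 9.81 = 8.829 kN/m³.
The plate makes 60° with the vertical, i.e. θ = 90° − 60° = 30° to the horizontal. Measuring y along the incline from the free-surface line, vertical depth h = y·sinθ with sinθ = 0.500000.
With the apex up, the centroid sits 2h/3 = 2 × 2.94/3 = 1.96 m below the apex, so y_c = 4.7 + 1.96 = 6.66 m and h_c = 6.66 × 0.500000 = 3.33 m.
A = ½ × 1.5 × 2.94 = 2.205 m².
Resultant F = γ·h_c·A = 8.829 × 3.33 × 2.205 = 64.8283 kN.
I_c = b·h³/36 = 1.5 × 2.94³/36 = 1.05884 m⁴.
Centre of pressure: y_p = y_c + I_c/(y_c·A) = 6.66 + 1.05884/(6.66 × 2.205) = 6.66 + 0.072102 = 6.7321 m along the plane.
Vertically, h_p = y_p·sinθ = 6.7321 × 0.500000 = 3.36605 m.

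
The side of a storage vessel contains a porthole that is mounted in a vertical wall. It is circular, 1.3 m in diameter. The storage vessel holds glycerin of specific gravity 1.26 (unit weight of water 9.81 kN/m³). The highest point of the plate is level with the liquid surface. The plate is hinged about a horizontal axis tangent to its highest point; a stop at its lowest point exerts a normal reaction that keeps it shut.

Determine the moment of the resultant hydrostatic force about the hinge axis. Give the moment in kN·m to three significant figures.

M ≈ 8.66 kN·m

γ = 1.26 × 9.81 = 12.3606 kN/m³.
The centroid is at the centre, 0.65 m below the top of the plate, so the centroid depth is h_c = 0.65 m.
A = π(0.65)² = 1.32732 m².
Resultant F = γ·h_c·A = 12.3606 × 0.65 × 1.32732 = 10.6642 kN.
I_c = πr⁴/4 = π × 0.65⁴/4 = 0.140198 m⁴.
Centre of pressure: y_p = y_c + I_c/(y_c·A) = 0.65 + 0.140198/(0.65 × 1.32732) = 0.65 + 0.1625 = 0.8125 m along the plane.
The resultant acts 0.65 + 0.1625 = 0.8125 m (along the plate) below the hinge at the top edge, so the moment about the hinge is M = F × 0.8125 = 10.6642 × 0.8125 = 8.66466 kN·m.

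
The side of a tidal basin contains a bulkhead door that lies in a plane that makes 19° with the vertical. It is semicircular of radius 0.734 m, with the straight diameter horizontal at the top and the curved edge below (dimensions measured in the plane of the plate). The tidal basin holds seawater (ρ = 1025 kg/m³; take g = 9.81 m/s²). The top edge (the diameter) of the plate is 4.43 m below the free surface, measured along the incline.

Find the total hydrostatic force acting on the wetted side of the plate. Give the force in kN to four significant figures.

F ≈ 38.15 kN

γ = ρg = 1025 × 9.81 / 1000 = 10.05525 kN/m³.
The plate makes 19° with the vertical, i.e. θ = 90° − 19° = 71° to the horizontal. Measuring y along the incline from the free-surface line, vertical depth h = y·sinθ with sinθ = 0.945519.
The centroid of a semicircle lies 4r/(3π) = 0.311519 m from the diameter, here below the top edge, so y_c = 4.43 + 0.311519 = 4.74152 m and h_c = 4.74152 × 0.945519 = 4.4832 m.
A = πr²/2 = π × 0.734²/2 = 0.846276 m².
Resultant F = γ·h_c·A = 10.05525 × 4.4832 × 0.846276 = 38.1499 kN.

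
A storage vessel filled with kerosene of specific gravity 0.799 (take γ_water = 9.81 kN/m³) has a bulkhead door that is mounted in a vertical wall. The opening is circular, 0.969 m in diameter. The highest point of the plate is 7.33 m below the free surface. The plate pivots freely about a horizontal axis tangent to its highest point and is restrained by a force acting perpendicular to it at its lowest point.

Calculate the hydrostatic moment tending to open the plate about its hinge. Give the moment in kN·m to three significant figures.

M ≈ 22.2 kN·m

γ = 0.799 × 9.81 = 7.83819 kN/m³.
The centroid is at the centre, 0.4845 m below the top of the plate, so the centroid depth is h_c = 7.33 + 0.4845 = 7.8145 m.
A = π(0.4845)² = 0.737458 m².
Resultant F = γ·h_c·A = 7.83819 × 7.8145 × 0.737458 = 45.1704 kN.
I_c = πr⁴/4 = π × 0.4845⁴/4 = 0.0432778 m⁴.
Centre of pressure: y_p = y_c + I_c/(y_c·A) = 7.8145 + 0.0432778/(7.8145 × 0.737458) = 7.8145 + 0.00750977 = 7.82201 m along the plane.
The resultant acts 0.4845 + 0.00750977 = 0.49201 m (along the plate) below the hinge at the top edge, so the moment about the hinge is M = F × 0.49201 = 45.1704 × 0.49201 = 22.2243 kN·m.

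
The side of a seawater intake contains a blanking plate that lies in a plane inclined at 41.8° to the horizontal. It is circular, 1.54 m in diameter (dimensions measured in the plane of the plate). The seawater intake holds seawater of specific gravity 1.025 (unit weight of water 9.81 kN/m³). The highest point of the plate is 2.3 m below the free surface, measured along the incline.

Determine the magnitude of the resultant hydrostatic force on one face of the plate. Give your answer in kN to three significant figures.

γ = 1.025 × 9.81 = 10.05525 kN/m³.
Let θ = 41.8° be the plate's angle to the horizontal; measure y along the incline from where the plane meets the free surface. Vertical depth h = y·sinθ with sinθ = 0.666532.
The centroid is at the centre, 0.77 m below the top of the plate, so y_c = 2.3 + 0.77 = 3.07 m and h_c = 3.07 × 0.666532 = 2.04625 m.
A = π(0.77)² = 1.86265 m².
Resultant F = γ·h_c·A = 10.05525 × 2.04625 × 1.86265 = 38.3251 kN.

F ≈ 38.3 kN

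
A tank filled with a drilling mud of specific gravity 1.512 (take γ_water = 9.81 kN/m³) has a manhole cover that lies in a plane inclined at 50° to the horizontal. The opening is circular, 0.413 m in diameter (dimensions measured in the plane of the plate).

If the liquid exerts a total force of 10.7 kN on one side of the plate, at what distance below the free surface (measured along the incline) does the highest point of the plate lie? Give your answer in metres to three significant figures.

γ = 1.512 × 9.81 = 14.83272 kN/m³.
A = π(0.2065)² = 0.133965 m².
From F = γ·h_c·A, the centroid depth is h_c = 10.7/(14.83272 × 0.133965) = 5.38483 m.
Let θ = 50° be the plate's angle to the horizontal; measure y along the incline from where the plane meets the free surface. Vertical depth h = y·sinθ with sinθ = 0.766044.
Along the incline, y_c = h_c/sinθ = 5.38483/0.766044 = 7.0294 m.
The centroid is at the centre, 0.2065 m below the top of the plate, so the highest point sits at y_top = 7.0294 − 0.2065 = 6.8229 m along the incline.

y_top ≈ 6.82 m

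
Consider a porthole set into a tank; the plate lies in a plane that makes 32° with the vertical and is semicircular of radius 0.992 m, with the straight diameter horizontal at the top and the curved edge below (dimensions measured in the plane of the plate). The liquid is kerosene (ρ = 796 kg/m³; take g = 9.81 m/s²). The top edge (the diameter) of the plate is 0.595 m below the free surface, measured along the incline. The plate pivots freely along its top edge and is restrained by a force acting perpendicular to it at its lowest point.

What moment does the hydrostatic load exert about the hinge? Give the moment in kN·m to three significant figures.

γ = ρg = 796 × 9.81 / 1000 = 7.80876 kN/m³.
The plate makes 32° with the vertical, i.e. θ = 90° − 32° = 58° to the horizontal. Measuring y along the incline from the free-surface line, vertical depth h = y·sinθ with sinθ = 0.848048.
The centroid of a semicircle lies 4r/(3π) = 0.421018 m from the diameter, here below the top edge, so y_c = 0.595 + 0.421018 = 1.01602 m and h_c = 1.01602 × 0.848048 = 0.861634 m.
A = πr²/2 = π × 0.992²/2 = 1.54576 m².
Resultant F = γ·h_c·A = 7.80876 × 0.861634 × 1.54576 = 10.4003 kN.
I_c = (π/8 − 8/(9π))·r⁴ = 0.109757 × 0.992⁴ = 0.106287 m⁴.
Centre of pressure: y_p = y_c + I_c/(y_c·A) = 1.01602 + 0.106287/(1.01602 × 1.54576) = 1.01602 + 0.0676762 = 1.0837 m along the plane.
The resultant acts 0.421018 + 0.0676762 = 0.488694 m (along the plate) below the hinge at the top edge, so the moment about the hinge is M = F × 0.488694 = 10.4003 × 0.488694 = 5.08256 kN·m.

M ≈ 5.08 kN·m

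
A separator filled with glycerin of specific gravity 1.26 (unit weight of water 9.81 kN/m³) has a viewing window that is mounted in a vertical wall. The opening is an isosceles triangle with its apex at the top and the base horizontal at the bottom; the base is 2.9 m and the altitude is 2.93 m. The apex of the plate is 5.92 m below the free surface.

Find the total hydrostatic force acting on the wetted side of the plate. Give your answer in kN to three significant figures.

γ = 1.26 × 9.81 = 12.3606 kN/m³.
With the apex up, the centroid sits 2h/3 = 2 × 2.93/3 = 1.95333 m below the apex, so the centroid depth is h_c = 5.92 + 1.95333 = 7.87333 m.
A = ½ × 2.9 × 2.93 = 4.2485 m².
Resultant F = γ·h_c·A = 12.3606 × 7.87333 × 4.2485 = 413.46 kN.

F ≈ 413 kN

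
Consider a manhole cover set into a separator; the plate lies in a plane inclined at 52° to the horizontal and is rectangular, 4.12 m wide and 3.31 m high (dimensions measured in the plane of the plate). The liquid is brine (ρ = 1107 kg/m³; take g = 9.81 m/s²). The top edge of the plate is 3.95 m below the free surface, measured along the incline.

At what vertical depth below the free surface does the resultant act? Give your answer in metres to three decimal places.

γ = ρg = 1107 × 9.81 / 1000 = 10.85967 kN/m³.
Let θ = 52° be the plate's angle to the horizontal; measure y along the incline from where the plane meets the free surface. Vertical depth h = y·sinθ with sinθ = 0.788011.
The centroid lies 3.31/2 = 1.655 m below the top edge, so y_c = 3.95 + 1.655 = 5.605 m and h_c = 5.605 × 0.788011 = 4.4168 m.
A = 4.12 × 3.31 = 13.6372 m².
Resultant F = γ·h_c·A = 10.85967 × 4.4168 × 13.6372 = 654.108 kN.
I_c = b·h³/12 = 4.12 × 3.31³/12 = 12.4509 m⁴.
Centre of pressure: y_p = y_c + I_c/(y_c·A) = 5.605 + 12.4509/(5.605 × 13.6372) = 5.605 + 0.162892 = 5.76789 m along the plane.
Vertically, h_p = y_p·sinθ = 5.76789 × 0.788011 = 4.54516 m.

h_p = 4.545 m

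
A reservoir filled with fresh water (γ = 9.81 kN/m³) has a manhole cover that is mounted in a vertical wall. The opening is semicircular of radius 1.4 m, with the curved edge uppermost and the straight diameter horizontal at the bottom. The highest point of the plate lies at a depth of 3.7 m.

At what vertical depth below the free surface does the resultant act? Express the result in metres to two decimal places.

γ = 9.81 kN/m³.
The centroid lies 4r/(3π) = 0.594178 m above the diameter, so r − 4r/(3π) = 1.4 − 0.594178 = 0.805822 m below the topmost point, so the centroid depth is h_c = 3.7 + 0.805822 = 4.50582 m.
A = πr²/2 = π × 1.4²/2 = 3.07876 m².
Resultant F = γ·h_c·A = 9.81 × 4.50582 × 3.07876 = 136.088 kN.
I_c = (π/8 − 8/(9π))·r⁴ = 0.109757 × 1.4⁴ = 0.421642 m⁴.
Centre of pressure: y_p = y_c + I_c/(y_c·A) = 4.50582 + 0.421642/(4.50582 × 3.07876) = 4.50582 + 0.0303944 = 4.53621 m along the plane.

h_p = 4.54 m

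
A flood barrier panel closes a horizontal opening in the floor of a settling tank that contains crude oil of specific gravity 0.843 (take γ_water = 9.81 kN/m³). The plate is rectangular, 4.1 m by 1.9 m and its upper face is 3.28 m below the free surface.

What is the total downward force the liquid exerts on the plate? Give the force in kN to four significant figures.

γ = 0.843 × 9.81 = 8.26983 kN/m³.
The plate is horizontal, so pressure is uniform at p = γ·h = 8.26983 × 3.28 = 27.125 kN/m².
A = 4.1 × 1.9 = 7.79 m².
F = p·A = 27.125 × 7.79 = 211.304 kN.

F ≈ 211.3 kN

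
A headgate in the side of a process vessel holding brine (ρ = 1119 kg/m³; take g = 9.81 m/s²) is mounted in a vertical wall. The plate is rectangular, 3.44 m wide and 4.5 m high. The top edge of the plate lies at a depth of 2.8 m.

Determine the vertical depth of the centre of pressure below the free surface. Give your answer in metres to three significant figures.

h_p = 5.38 m

γ = ρg = 1119 × 9.81 / 1000 = 10.97739 kN/m³.
The centroid lies 4.5/2 = 2.25 m below the top edge, so the centroid depth is h_c = 2.8 + 2.25 = 5.05 m.
A = 3.44 × 4.5 = 15.48 m².
Resultant F = γ·h_c·A = 10.97739 × 5.05 × 15.48 = 858.146 kN.
I_c = b·h³/12 = 3.44 × 4.5³/12 = 26.1225 m⁴.
Centre of pressure: y_p = y_c + I_c/(y_c·A) = 5.05 + 26.1225/(5.05 × 15.48) = 5.05 + 0.334158 = 5.38416 m along the plane.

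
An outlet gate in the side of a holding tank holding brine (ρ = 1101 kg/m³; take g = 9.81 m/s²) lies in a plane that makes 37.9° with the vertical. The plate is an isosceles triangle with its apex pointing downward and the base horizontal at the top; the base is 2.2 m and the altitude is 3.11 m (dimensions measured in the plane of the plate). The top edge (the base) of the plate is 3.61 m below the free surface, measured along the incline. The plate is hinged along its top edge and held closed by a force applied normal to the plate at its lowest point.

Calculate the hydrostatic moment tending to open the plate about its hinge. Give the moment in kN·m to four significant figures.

γ = ρg = 1101 × 9.81 / 1000 = 10.80081 kN/m³.
The plate makes 37.9° with the vertical, i.e. θ = 90° − 37.9° = 52.1° to the horizontal. Measuring y along the incline from the free-surface line, vertical depth h = y·sinθ with sinθ = 0.789084.
With the apex down, the centroid sits h/3 = 3.11/3 = 1.03667 m below the base (the top edge), so y_c = 3.61 + 1.03667 = 4.64667 m and h_c = 4.64667 × 0.789084 = 3.66661 m.
A = ½ × 2.2 × 3.11 = 3.421 m².
Resultant F = γ·h_c·A = 10.80081 × 3.66661 × 3.421 = 135.48 kN.
I_c = b·h³/36 = 2.2 × 3.11³/36 = 1.83824 m⁴.
Centre of pressure: y_p = y_c + I_c/(y_c·A) = 4.64667 + 1.83824/(4.64667 × 3.421) = 4.64667 + 0.11564 = 4.76231 m along the plane.
The resultant acts 1.03667 + 0.11564 = 1.15231 m (along the plate) below the hinge at the top edge, so the moment about the hinge is M = F × 1.15231 = 135.48 × 1.15231 = 156.115 kN·m.

M ≈ 156.1 kN·m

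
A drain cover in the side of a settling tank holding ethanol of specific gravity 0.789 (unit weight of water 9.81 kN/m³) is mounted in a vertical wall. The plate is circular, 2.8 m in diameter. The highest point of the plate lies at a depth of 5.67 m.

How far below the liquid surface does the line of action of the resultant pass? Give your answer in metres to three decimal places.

γ = 0.789 × 9.81 = 7.74009 kN/m³.
The centroid is at the centre, 1.4 m below the top of the plate, so the centroid depth is h_c = 5.67 + 1.4 = 7.07 m.
A = π(1.4)² = 6.15752 m².
Resultant F = γ·h_c·A = 7.74009 × 7.07 × 6.15752 = 336.954 kN.
I_c = πr⁴/4 = π × 1.4⁴/4 = 3.01719 m⁴.
Centre of pressure: y_p = y_c + I_c/(y_c·A) = 7.07 + 3.01719/(7.07 × 6.15752) = 7.07 + 0.0693071 = 7.13931 m along the plane.

h_p = 7.139 m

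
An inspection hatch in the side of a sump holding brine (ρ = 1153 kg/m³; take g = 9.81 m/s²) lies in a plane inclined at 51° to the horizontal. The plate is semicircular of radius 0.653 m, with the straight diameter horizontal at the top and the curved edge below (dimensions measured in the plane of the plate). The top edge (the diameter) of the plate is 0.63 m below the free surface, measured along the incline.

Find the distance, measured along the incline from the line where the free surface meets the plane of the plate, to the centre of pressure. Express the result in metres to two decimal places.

y_p = 0.94 m

γ = ρg = 1153 × 9.81 / 1000 = 11.31093 kN/m³.
Let θ = 51° be the plate's angle to the horizontal; measure y along the incline from where the plane meets the free surface. Vertical depth h = y·sinθ with sinθ = 0.777146.
The centroid of a semicircle lies 4r/(3π) = 0.277142 m from the diameter, here below the top edge, so y_c = 0.63 + 0.277142 = 0.907142 m and h_c = 0.907142 × 0.777146 = 0.704982 m.
A = πr²/2 = π × 0.653²/2 = 0.669802 m².
Resultant F = γ·h_c·A = 11.31093 × 0.704982 × 0.669802 = 5.341 kN.
I_c = (π/8 − 8/(9π))·r⁴ = 0.109757 × 0.653⁴ = 0.0199565 m⁴.
Centre of pressure: y_p = y_c + I_c/(y_c·A) = 0.907142 + 0.0199565/(0.907142 × 0.669802) = 0.907142 + 0.0328445 = 0.939987 m along the plane.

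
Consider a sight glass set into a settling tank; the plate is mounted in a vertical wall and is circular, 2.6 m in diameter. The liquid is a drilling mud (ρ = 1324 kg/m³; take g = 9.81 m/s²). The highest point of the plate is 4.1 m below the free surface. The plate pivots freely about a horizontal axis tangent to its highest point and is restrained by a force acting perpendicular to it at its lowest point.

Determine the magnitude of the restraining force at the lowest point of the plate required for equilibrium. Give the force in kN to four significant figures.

γ = ρg = 1324 × 9.81 / 1000 = 12.98844 kN/m³.
The centroid is at the centre, 1.3 m below the top of the plate, so the centroid depth is h_c = 4.1 + 1.3 = 5.4 m.
A = π(1.3)² = 5.30929 m².
Resultant F = γ·h_c·A = 12.98844 × 5.4 × 5.30929 = 372.381 kN.
I_c = πr⁴/4 = π × 1.3⁴/4 = 2.24318 m⁴.
Centre of pressure: y_p = y_c + I_c/(y_c·A) = 5.4 + 2.24318/(5.4 × 5.30929) = 5.4 + 0.0782409 = 5.47824 m along the plane.
The resultant acts 1.3 + 0.0782409 = 1.37824 m (along the plate) below the hinge at the top edge, so the moment about the hinge is M = F × 1.37824 = 372.381 × 1.37824 = 513.23 kN·m.
A normal force at the bottom, 2.6 m from the hinge, must supply this moment: P = 513.23/2.6 = 197.396 kN.

P ≈ 197.4 kN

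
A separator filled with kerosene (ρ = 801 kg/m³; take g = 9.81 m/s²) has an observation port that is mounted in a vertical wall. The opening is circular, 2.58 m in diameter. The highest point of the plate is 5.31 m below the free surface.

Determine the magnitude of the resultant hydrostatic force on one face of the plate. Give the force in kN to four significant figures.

γ = ρg = 801 × 9.81 / 1000 = 7.85781 kN/m³.
The centroid is at the centre, 1.29 m below the top of the plate, so the centroid depth is h_c = 5.31 + 1.29 = 6.6 m.
A = π(1.29)² = 5.22792 m².
Resultant F = γ·h_c·A = 7.85781 × 6.6 × 5.22792 = 271.128 kN.

F ≈ 271.1 kN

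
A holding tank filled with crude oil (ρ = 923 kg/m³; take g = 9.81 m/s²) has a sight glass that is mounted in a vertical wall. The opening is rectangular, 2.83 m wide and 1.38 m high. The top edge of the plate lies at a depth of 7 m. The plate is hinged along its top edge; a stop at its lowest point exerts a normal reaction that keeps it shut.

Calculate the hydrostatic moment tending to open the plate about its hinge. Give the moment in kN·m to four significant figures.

M ≈ 193.2 kN·m

γ = ρg = 923 × 9.81 / 1000 = 9.05463 kN/m³.
The centroid lies 1.38/2 = 0.69 m below the top edge, so the centroid depth is h_c = 7 + 0.69 = 7.69 m.
A = 2.83 × 1.38 = 3.9054 m².
Resultant F = γ·h_c·A = 9.05463 × 7.69 × 3.9054 = 271.933 kN.
I_c = b·h³/12 = 2.83 × 1.38³/12 = 0.619787 m⁴.
Centre of pressure: y_p = y_c + I_c/(y_c·A) = 7.69 + 0.619787/(7.69 × 3.9054) = 7.69 + 0.0206372 = 7.71064 m along the plane.
The resultant acts 0.69 + 0.0206372 = 0.710637 m (along the plate) below the hinge at the top edge, so the moment about the hinge is M = F × 0.710637 = 271.933 × 0.710637 = 193.246 kN·m.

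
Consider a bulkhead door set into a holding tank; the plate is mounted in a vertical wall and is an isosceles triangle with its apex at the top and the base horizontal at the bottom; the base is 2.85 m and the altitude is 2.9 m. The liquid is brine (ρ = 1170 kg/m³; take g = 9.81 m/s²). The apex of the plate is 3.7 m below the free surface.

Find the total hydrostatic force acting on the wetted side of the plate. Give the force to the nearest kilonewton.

F ≈ 267 kN

γ = ρg = 1170 × 9.81 / 1000 = 11.4777 kN/m³.
With the apex up, the centroid sits 2h/3 = 2 × 2.9/3 = 1.93333 m below the apex, so the centroid depth is h_c = 3.7 + 1.93333 = 5.63333 m.
A = ½ × 2.85 × 2.9 = 4.1325 m².
Resultant F = γ·h_c·A = 11.4777 × 5.63333 × 4.1325 = 267.198 kN.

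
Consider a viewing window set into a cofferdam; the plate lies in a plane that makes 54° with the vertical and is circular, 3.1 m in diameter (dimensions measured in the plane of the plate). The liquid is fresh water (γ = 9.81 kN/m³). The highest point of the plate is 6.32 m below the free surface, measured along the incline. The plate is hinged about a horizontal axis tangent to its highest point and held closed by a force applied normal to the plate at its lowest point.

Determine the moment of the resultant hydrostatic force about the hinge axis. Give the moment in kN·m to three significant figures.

M ≈ 557 kN·m

γ = 9.81 kN/m³.
The plate makes 54° with the vertical, i.e. θ = 90° − 54° = 36° to the horizontal. Measuring y along the incline from the free-surface line, vertical depth h = y·sinθ with sinθ = 0.587785.
The centroid is at the centre, 1.55 m below the top of the plate, so y_c = 6.32 + 1.55 = 7.87 m and h_c = 7.87 × 0.587785 = 4.62587 m.
A = π(1.55)² = 7.54768 m².
Resultant F = γ·h_c·A = 9.81 × 4.62587 × 7.54768 = 342.512 kN.
I_c = πr⁴/4 = π × 1.55⁴/4 = 4.53332 m⁴.
Centre of pressure: y_p = y_c + I_c/(y_c·A) = 7.87 + 4.53332/(7.87 × 7.54768) = 7.87 + 0.0763182 = 7.94632 m along the plane.
The resultant acts 1.55 + 0.0763182 = 1.62632 m (along the plate) below the hinge at the top edge, so the moment about the hinge is M = F × 1.62632 = 342.512 × 1.62632 = 557.034 kN·m.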